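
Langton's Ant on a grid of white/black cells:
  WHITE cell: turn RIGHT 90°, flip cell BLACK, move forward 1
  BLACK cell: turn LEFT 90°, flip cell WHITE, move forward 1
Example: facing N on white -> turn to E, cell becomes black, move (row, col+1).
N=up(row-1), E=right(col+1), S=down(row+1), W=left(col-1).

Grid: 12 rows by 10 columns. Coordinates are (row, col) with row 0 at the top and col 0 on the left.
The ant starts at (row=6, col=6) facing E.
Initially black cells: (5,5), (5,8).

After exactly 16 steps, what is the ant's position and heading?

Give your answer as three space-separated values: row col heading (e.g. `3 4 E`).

Step 1: on WHITE (6,6): turn R to S, flip to black, move to (7,6). |black|=3
Step 2: on WHITE (7,6): turn R to W, flip to black, move to (7,5). |black|=4
Step 3: on WHITE (7,5): turn R to N, flip to black, move to (6,5). |black|=5
Step 4: on WHITE (6,5): turn R to E, flip to black, move to (6,6). |black|=6
Step 5: on BLACK (6,6): turn L to N, flip to white, move to (5,6). |black|=5
Step 6: on WHITE (5,6): turn R to E, flip to black, move to (5,7). |black|=6
Step 7: on WHITE (5,7): turn R to S, flip to black, move to (6,7). |black|=7
Step 8: on WHITE (6,7): turn R to W, flip to black, move to (6,6). |black|=8
Step 9: on WHITE (6,6): turn R to N, flip to black, move to (5,6). |black|=9
Step 10: on BLACK (5,6): turn L to W, flip to white, move to (5,5). |black|=8
Step 11: on BLACK (5,5): turn L to S, flip to white, move to (6,5). |black|=7
Step 12: on BLACK (6,5): turn L to E, flip to white, move to (6,6). |black|=6
Step 13: on BLACK (6,6): turn L to N, flip to white, move to (5,6). |black|=5
Step 14: on WHITE (5,6): turn R to E, flip to black, move to (5,7). |black|=6
Step 15: on BLACK (5,7): turn L to N, flip to white, move to (4,7). |black|=5
Step 16: on WHITE (4,7): turn R to E, flip to black, move to (4,8). |black|=6

Answer: 4 8 E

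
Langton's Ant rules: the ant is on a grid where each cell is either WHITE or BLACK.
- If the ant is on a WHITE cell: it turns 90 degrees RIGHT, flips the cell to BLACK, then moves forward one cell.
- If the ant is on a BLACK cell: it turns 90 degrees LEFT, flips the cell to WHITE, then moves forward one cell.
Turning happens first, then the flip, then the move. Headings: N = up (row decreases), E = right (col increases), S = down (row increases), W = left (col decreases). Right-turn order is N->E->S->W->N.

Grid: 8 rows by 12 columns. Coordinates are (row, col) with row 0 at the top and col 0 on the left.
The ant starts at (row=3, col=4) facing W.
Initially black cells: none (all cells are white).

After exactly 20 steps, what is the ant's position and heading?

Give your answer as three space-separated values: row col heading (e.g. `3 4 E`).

Answer: 5 6 E

Derivation:
Step 1: on WHITE (3,4): turn R to N, flip to black, move to (2,4). |black|=1
Step 2: on WHITE (2,4): turn R to E, flip to black, move to (2,5). |black|=2
Step 3: on WHITE (2,5): turn R to S, flip to black, move to (3,5). |black|=3
Step 4: on WHITE (3,5): turn R to W, flip to black, move to (3,4). |black|=4
Step 5: on BLACK (3,4): turn L to S, flip to white, move to (4,4). |black|=3
Step 6: on WHITE (4,4): turn R to W, flip to black, move to (4,3). |black|=4
Step 7: on WHITE (4,3): turn R to N, flip to black, move to (3,3). |black|=5
Step 8: on WHITE (3,3): turn R to E, flip to black, move to (3,4). |black|=6
Step 9: on WHITE (3,4): turn R to S, flip to black, move to (4,4). |black|=7
Step 10: on BLACK (4,4): turn L to E, flip to white, move to (4,5). |black|=6
Step 11: on WHITE (4,5): turn R to S, flip to black, move to (5,5). |black|=7
Step 12: on WHITE (5,5): turn R to W, flip to black, move to (5,4). |black|=8
Step 13: on WHITE (5,4): turn R to N, flip to black, move to (4,4). |black|=9
Step 14: on WHITE (4,4): turn R to E, flip to black, move to (4,5). |black|=10
Step 15: on BLACK (4,5): turn L to N, flip to white, move to (3,5). |black|=9
Step 16: on BLACK (3,5): turn L to W, flip to white, move to (3,4). |black|=8
Step 17: on BLACK (3,4): turn L to S, flip to white, move to (4,4). |black|=7
Step 18: on BLACK (4,4): turn L to E, flip to white, move to (4,5). |black|=6
Step 19: on WHITE (4,5): turn R to S, flip to black, move to (5,5). |black|=7
Step 20: on BLACK (5,5): turn L to E, flip to white, move to (5,6). |black|=6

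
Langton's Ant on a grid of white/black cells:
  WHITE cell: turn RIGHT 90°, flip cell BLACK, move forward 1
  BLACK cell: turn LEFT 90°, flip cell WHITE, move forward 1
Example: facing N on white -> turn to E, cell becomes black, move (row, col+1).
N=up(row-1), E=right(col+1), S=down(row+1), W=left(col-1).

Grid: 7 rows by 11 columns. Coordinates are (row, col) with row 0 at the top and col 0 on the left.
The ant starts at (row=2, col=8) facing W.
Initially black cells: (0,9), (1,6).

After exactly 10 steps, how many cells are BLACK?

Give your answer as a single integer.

Step 1: on WHITE (2,8): turn R to N, flip to black, move to (1,8). |black|=3
Step 2: on WHITE (1,8): turn R to E, flip to black, move to (1,9). |black|=4
Step 3: on WHITE (1,9): turn R to S, flip to black, move to (2,9). |black|=5
Step 4: on WHITE (2,9): turn R to W, flip to black, move to (2,8). |black|=6
Step 5: on BLACK (2,8): turn L to S, flip to white, move to (3,8). |black|=5
Step 6: on WHITE (3,8): turn R to W, flip to black, move to (3,7). |black|=6
Step 7: on WHITE (3,7): turn R to N, flip to black, move to (2,7). |black|=7
Step 8: on WHITE (2,7): turn R to E, flip to black, move to (2,8). |black|=8
Step 9: on WHITE (2,8): turn R to S, flip to black, move to (3,8). |black|=9
Step 10: on BLACK (3,8): turn L to E, flip to white, move to (3,9). |black|=8

Answer: 8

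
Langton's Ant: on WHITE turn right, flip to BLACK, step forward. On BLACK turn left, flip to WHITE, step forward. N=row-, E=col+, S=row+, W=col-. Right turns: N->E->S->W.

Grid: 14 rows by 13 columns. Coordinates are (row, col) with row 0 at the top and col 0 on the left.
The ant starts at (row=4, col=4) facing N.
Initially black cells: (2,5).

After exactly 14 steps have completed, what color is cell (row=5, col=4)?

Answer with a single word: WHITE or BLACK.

Step 1: on WHITE (4,4): turn R to E, flip to black, move to (4,5). |black|=2
Step 2: on WHITE (4,5): turn R to S, flip to black, move to (5,5). |black|=3
Step 3: on WHITE (5,5): turn R to W, flip to black, move to (5,4). |black|=4
Step 4: on WHITE (5,4): turn R to N, flip to black, move to (4,4). |black|=5
Step 5: on BLACK (4,4): turn L to W, flip to white, move to (4,3). |black|=4
Step 6: on WHITE (4,3): turn R to N, flip to black, move to (3,3). |black|=5
Step 7: on WHITE (3,3): turn R to E, flip to black, move to (3,4). |black|=6
Step 8: on WHITE (3,4): turn R to S, flip to black, move to (4,4). |black|=7
Step 9: on WHITE (4,4): turn R to W, flip to black, move to (4,3). |black|=8
Step 10: on BLACK (4,3): turn L to S, flip to white, move to (5,3). |black|=7
Step 11: on WHITE (5,3): turn R to W, flip to black, move to (5,2). |black|=8
Step 12: on WHITE (5,2): turn R to N, flip to black, move to (4,2). |black|=9
Step 13: on WHITE (4,2): turn R to E, flip to black, move to (4,3). |black|=10
Step 14: on WHITE (4,3): turn R to S, flip to black, move to (5,3). |black|=11

Answer: BLACK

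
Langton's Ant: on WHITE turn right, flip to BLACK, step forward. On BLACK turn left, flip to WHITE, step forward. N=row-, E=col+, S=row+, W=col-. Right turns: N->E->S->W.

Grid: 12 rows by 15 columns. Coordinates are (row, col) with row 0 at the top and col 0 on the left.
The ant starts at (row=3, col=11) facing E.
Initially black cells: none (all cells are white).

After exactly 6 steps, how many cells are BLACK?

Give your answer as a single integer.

Answer: 4

Derivation:
Step 1: on WHITE (3,11): turn R to S, flip to black, move to (4,11). |black|=1
Step 2: on WHITE (4,11): turn R to W, flip to black, move to (4,10). |black|=2
Step 3: on WHITE (4,10): turn R to N, flip to black, move to (3,10). |black|=3
Step 4: on WHITE (3,10): turn R to E, flip to black, move to (3,11). |black|=4
Step 5: on BLACK (3,11): turn L to N, flip to white, move to (2,11). |black|=3
Step 6: on WHITE (2,11): turn R to E, flip to black, move to (2,12). |black|=4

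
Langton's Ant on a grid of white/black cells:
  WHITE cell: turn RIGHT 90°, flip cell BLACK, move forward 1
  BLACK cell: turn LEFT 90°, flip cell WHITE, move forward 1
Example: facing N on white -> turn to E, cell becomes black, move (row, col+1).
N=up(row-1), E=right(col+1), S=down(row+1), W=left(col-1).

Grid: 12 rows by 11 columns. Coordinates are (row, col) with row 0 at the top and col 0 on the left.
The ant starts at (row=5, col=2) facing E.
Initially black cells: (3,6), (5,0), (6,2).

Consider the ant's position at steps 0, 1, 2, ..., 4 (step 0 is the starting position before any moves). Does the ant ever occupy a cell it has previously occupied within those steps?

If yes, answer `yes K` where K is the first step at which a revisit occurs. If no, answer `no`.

Answer: no

Derivation:
Step 1: on WHITE (5,2): turn R to S, flip to black, move to (6,2). |black|=4 — new cell
Step 2: on BLACK (6,2): turn L to E, flip to white, move to (6,3). |black|=3 — new cell
Step 3: on WHITE (6,3): turn R to S, flip to black, move to (7,3). |black|=4 — new cell
Step 4: on WHITE (7,3): turn R to W, flip to black, move to (7,2). |black|=5 — new cell
No revisit within 4 steps.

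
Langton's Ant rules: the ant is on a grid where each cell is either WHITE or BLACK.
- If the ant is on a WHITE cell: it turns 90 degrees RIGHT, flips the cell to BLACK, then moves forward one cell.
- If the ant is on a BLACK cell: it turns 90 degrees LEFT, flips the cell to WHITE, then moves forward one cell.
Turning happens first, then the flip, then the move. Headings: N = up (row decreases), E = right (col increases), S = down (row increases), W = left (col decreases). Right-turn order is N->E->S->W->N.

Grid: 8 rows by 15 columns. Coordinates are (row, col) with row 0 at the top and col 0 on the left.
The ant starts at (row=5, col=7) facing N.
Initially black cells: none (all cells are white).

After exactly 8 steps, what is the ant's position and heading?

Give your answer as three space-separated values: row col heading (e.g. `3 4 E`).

Step 1: on WHITE (5,7): turn R to E, flip to black, move to (5,8). |black|=1
Step 2: on WHITE (5,8): turn R to S, flip to black, move to (6,8). |black|=2
Step 3: on WHITE (6,8): turn R to W, flip to black, move to (6,7). |black|=3
Step 4: on WHITE (6,7): turn R to N, flip to black, move to (5,7). |black|=4
Step 5: on BLACK (5,7): turn L to W, flip to white, move to (5,6). |black|=3
Step 6: on WHITE (5,6): turn R to N, flip to black, move to (4,6). |black|=4
Step 7: on WHITE (4,6): turn R to E, flip to black, move to (4,7). |black|=5
Step 8: on WHITE (4,7): turn R to S, flip to black, move to (5,7). |black|=6

Answer: 5 7 S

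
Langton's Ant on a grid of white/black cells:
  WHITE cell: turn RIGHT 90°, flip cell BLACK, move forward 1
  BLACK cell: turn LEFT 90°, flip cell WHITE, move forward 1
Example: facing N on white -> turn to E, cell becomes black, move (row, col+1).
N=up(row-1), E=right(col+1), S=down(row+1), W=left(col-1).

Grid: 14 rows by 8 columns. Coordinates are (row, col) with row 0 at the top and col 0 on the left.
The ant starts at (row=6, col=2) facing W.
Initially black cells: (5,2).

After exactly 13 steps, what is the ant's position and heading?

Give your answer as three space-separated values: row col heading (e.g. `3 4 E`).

Answer: 5 2 N

Derivation:
Step 1: on WHITE (6,2): turn R to N, flip to black, move to (5,2). |black|=2
Step 2: on BLACK (5,2): turn L to W, flip to white, move to (5,1). |black|=1
Step 3: on WHITE (5,1): turn R to N, flip to black, move to (4,1). |black|=2
Step 4: on WHITE (4,1): turn R to E, flip to black, move to (4,2). |black|=3
Step 5: on WHITE (4,2): turn R to S, flip to black, move to (5,2). |black|=4
Step 6: on WHITE (5,2): turn R to W, flip to black, move to (5,1). |black|=5
Step 7: on BLACK (5,1): turn L to S, flip to white, move to (6,1). |black|=4
Step 8: on WHITE (6,1): turn R to W, flip to black, move to (6,0). |black|=5
Step 9: on WHITE (6,0): turn R to N, flip to black, move to (5,0). |black|=6
Step 10: on WHITE (5,0): turn R to E, flip to black, move to (5,1). |black|=7
Step 11: on WHITE (5,1): turn R to S, flip to black, move to (6,1). |black|=8
Step 12: on BLACK (6,1): turn L to E, flip to white, move to (6,2). |black|=7
Step 13: on BLACK (6,2): turn L to N, flip to white, move to (5,2). |black|=6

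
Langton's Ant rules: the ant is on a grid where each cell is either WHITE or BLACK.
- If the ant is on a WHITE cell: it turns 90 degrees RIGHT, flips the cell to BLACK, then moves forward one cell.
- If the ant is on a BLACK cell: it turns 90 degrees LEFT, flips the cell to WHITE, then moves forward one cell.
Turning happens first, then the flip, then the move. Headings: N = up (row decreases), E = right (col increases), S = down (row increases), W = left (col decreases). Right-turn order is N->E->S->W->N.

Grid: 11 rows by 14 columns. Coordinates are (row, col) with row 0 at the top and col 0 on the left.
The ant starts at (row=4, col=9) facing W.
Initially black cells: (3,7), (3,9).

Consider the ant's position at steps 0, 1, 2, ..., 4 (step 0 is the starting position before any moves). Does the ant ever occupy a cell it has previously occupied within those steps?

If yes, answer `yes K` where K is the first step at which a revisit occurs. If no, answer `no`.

Step 1: on WHITE (4,9): turn R to N, flip to black, move to (3,9). |black|=3 — new cell
Step 2: on BLACK (3,9): turn L to W, flip to white, move to (3,8). |black|=2 — new cell
Step 3: on WHITE (3,8): turn R to N, flip to black, move to (2,8). |black|=3 — new cell
Step 4: on WHITE (2,8): turn R to E, flip to black, move to (2,9). |black|=4 — new cell
No revisit within 4 steps.

Answer: no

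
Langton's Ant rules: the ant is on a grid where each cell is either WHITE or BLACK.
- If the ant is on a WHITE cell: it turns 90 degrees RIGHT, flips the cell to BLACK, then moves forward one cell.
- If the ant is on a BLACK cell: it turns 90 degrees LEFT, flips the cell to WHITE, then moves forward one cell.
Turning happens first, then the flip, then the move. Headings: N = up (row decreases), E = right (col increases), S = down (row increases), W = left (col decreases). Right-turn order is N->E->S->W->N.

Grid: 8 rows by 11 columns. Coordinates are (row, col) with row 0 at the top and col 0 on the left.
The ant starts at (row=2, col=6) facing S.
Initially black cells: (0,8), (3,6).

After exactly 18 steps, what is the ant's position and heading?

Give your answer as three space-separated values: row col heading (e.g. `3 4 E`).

Answer: 3 7 N

Derivation:
Step 1: on WHITE (2,6): turn R to W, flip to black, move to (2,5). |black|=3
Step 2: on WHITE (2,5): turn R to N, flip to black, move to (1,5). |black|=4
Step 3: on WHITE (1,5): turn R to E, flip to black, move to (1,6). |black|=5
Step 4: on WHITE (1,6): turn R to S, flip to black, move to (2,6). |black|=6
Step 5: on BLACK (2,6): turn L to E, flip to white, move to (2,7). |black|=5
Step 6: on WHITE (2,7): turn R to S, flip to black, move to (3,7). |black|=6
Step 7: on WHITE (3,7): turn R to W, flip to black, move to (3,6). |black|=7
Step 8: on BLACK (3,6): turn L to S, flip to white, move to (4,6). |black|=6
Step 9: on WHITE (4,6): turn R to W, flip to black, move to (4,5). |black|=7
Step 10: on WHITE (4,5): turn R to N, flip to black, move to (3,5). |black|=8
Step 11: on WHITE (3,5): turn R to E, flip to black, move to (3,6). |black|=9
Step 12: on WHITE (3,6): turn R to S, flip to black, move to (4,6). |black|=10
Step 13: on BLACK (4,6): turn L to E, flip to white, move to (4,7). |black|=9
Step 14: on WHITE (4,7): turn R to S, flip to black, move to (5,7). |black|=10
Step 15: on WHITE (5,7): turn R to W, flip to black, move to (5,6). |black|=11
Step 16: on WHITE (5,6): turn R to N, flip to black, move to (4,6). |black|=12
Step 17: on WHITE (4,6): turn R to E, flip to black, move to (4,7). |black|=13
Step 18: on BLACK (4,7): turn L to N, flip to white, move to (3,7). |black|=12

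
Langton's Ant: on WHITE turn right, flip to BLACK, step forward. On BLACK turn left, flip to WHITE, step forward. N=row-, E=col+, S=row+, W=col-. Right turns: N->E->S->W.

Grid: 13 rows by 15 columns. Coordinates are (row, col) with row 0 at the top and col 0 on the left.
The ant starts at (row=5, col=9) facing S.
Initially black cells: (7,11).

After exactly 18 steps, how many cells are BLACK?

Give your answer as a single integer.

Answer: 7

Derivation:
Step 1: on WHITE (5,9): turn R to W, flip to black, move to (5,8). |black|=2
Step 2: on WHITE (5,8): turn R to N, flip to black, move to (4,8). |black|=3
Step 3: on WHITE (4,8): turn R to E, flip to black, move to (4,9). |black|=4
Step 4: on WHITE (4,9): turn R to S, flip to black, move to (5,9). |black|=5
Step 5: on BLACK (5,9): turn L to E, flip to white, move to (5,10). |black|=4
Step 6: on WHITE (5,10): turn R to S, flip to black, move to (6,10). |black|=5
Step 7: on WHITE (6,10): turn R to W, flip to black, move to (6,9). |black|=6
Step 8: on WHITE (6,9): turn R to N, flip to black, move to (5,9). |black|=7
Step 9: on WHITE (5,9): turn R to E, flip to black, move to (5,10). |black|=8
Step 10: on BLACK (5,10): turn L to N, flip to white, move to (4,10). |black|=7
Step 11: on WHITE (4,10): turn R to E, flip to black, move to (4,11). |black|=8
Step 12: on WHITE (4,11): turn R to S, flip to black, move to (5,11). |black|=9
Step 13: on WHITE (5,11): turn R to W, flip to black, move to (5,10). |black|=10
Step 14: on WHITE (5,10): turn R to N, flip to black, move to (4,10). |black|=11
Step 15: on BLACK (4,10): turn L to W, flip to white, move to (4,9). |black|=10
Step 16: on BLACK (4,9): turn L to S, flip to white, move to (5,9). |black|=9
Step 17: on BLACK (5,9): turn L to E, flip to white, move to (5,10). |black|=8
Step 18: on BLACK (5,10): turn L to N, flip to white, move to (4,10). |black|=7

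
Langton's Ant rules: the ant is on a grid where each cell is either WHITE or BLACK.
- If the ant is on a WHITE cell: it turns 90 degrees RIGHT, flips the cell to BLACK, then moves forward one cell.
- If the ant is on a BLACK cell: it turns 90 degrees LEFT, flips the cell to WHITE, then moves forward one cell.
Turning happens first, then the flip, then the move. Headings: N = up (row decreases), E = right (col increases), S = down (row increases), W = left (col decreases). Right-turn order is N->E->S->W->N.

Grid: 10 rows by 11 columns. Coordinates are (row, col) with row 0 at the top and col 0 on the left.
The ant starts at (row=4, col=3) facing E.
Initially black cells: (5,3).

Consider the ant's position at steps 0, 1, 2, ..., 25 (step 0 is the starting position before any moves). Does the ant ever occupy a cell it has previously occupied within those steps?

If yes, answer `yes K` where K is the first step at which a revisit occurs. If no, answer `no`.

Step 1: on WHITE (4,3): turn R to S, flip to black, move to (5,3). |black|=2 — new cell
Step 2: on BLACK (5,3): turn L to E, flip to white, move to (5,4). |black|=1 — new cell
Step 3: on WHITE (5,4): turn R to S, flip to black, move to (6,4). |black|=2 — new cell
Step 4: on WHITE (6,4): turn R to W, flip to black, move to (6,3). |black|=3 — new cell
Step 5: on WHITE (6,3): turn R to N, flip to black, move to (5,3). |black|=4 — REVISIT

Answer: yes 5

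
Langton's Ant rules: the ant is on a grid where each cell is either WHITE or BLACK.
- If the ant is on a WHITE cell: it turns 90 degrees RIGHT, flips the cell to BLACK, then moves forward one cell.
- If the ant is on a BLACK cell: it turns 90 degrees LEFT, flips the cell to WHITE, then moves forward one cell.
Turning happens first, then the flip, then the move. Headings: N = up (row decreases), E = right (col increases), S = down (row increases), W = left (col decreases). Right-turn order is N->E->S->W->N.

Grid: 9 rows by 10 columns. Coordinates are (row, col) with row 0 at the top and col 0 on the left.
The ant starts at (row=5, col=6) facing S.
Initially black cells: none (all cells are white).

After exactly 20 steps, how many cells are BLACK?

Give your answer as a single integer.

Answer: 6

Derivation:
Step 1: on WHITE (5,6): turn R to W, flip to black, move to (5,5). |black|=1
Step 2: on WHITE (5,5): turn R to N, flip to black, move to (4,5). |black|=2
Step 3: on WHITE (4,5): turn R to E, flip to black, move to (4,6). |black|=3
Step 4: on WHITE (4,6): turn R to S, flip to black, move to (5,6). |black|=4
Step 5: on BLACK (5,6): turn L to E, flip to white, move to (5,7). |black|=3
Step 6: on WHITE (5,7): turn R to S, flip to black, move to (6,7). |black|=4
Step 7: on WHITE (6,7): turn R to W, flip to black, move to (6,6). |black|=5
Step 8: on WHITE (6,6): turn R to N, flip to black, move to (5,6). |black|=6
Step 9: on WHITE (5,6): turn R to E, flip to black, move to (5,7). |black|=7
Step 10: on BLACK (5,7): turn L to N, flip to white, move to (4,7). |black|=6
Step 11: on WHITE (4,7): turn R to E, flip to black, move to (4,8). |black|=7
Step 12: on WHITE (4,8): turn R to S, flip to black, move to (5,8). |black|=8
Step 13: on WHITE (5,8): turn R to W, flip to black, move to (5,7). |black|=9
Step 14: on WHITE (5,7): turn R to N, flip to black, move to (4,7). |black|=10
Step 15: on BLACK (4,7): turn L to W, flip to white, move to (4,6). |black|=9
Step 16: on BLACK (4,6): turn L to S, flip to white, move to (5,6). |black|=8
Step 17: on BLACK (5,6): turn L to E, flip to white, move to (5,7). |black|=7
Step 18: on BLACK (5,7): turn L to N, flip to white, move to (4,7). |black|=6
Step 19: on WHITE (4,7): turn R to E, flip to black, move to (4,8). |black|=7
Step 20: on BLACK (4,8): turn L to N, flip to white, move to (3,8). |black|=6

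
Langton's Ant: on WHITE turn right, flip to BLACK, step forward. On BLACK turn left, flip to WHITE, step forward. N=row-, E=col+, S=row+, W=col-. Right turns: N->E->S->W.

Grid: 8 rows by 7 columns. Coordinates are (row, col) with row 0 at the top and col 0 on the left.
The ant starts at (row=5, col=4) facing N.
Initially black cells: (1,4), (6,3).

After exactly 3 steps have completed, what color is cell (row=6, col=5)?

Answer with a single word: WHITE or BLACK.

Step 1: on WHITE (5,4): turn R to E, flip to black, move to (5,5). |black|=3
Step 2: on WHITE (5,5): turn R to S, flip to black, move to (6,5). |black|=4
Step 3: on WHITE (6,5): turn R to W, flip to black, move to (6,4). |black|=5

Answer: BLACK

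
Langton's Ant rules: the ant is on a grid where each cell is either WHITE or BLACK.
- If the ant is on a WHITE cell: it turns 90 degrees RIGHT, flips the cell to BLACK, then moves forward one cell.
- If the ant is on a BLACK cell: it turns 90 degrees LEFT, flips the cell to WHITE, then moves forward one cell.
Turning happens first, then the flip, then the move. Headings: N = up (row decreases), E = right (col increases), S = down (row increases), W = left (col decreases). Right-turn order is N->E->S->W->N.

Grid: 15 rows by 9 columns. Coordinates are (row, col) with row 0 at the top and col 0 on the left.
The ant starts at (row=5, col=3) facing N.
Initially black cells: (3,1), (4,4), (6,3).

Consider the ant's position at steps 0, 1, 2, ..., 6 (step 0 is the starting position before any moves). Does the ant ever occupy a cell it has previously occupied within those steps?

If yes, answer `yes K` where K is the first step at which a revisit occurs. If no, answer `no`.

Answer: no

Derivation:
Step 1: on WHITE (5,3): turn R to E, flip to black, move to (5,4). |black|=4 — new cell
Step 2: on WHITE (5,4): turn R to S, flip to black, move to (6,4). |black|=5 — new cell
Step 3: on WHITE (6,4): turn R to W, flip to black, move to (6,3). |black|=6 — new cell
Step 4: on BLACK (6,3): turn L to S, flip to white, move to (7,3). |black|=5 — new cell
Step 5: on WHITE (7,3): turn R to W, flip to black, move to (7,2). |black|=6 — new cell
Step 6: on WHITE (7,2): turn R to N, flip to black, move to (6,2). |black|=7 — new cell
No revisit within 6 steps.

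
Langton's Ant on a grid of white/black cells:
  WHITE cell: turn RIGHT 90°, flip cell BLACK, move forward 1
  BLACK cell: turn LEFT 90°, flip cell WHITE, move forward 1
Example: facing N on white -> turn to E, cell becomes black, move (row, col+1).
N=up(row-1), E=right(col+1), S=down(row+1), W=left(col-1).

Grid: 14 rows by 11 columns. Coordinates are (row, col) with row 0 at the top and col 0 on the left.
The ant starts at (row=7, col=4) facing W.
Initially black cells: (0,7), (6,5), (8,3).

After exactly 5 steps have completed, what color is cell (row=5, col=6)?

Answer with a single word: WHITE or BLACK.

Answer: BLACK

Derivation:
Step 1: on WHITE (7,4): turn R to N, flip to black, move to (6,4). |black|=4
Step 2: on WHITE (6,4): turn R to E, flip to black, move to (6,5). |black|=5
Step 3: on BLACK (6,5): turn L to N, flip to white, move to (5,5). |black|=4
Step 4: on WHITE (5,5): turn R to E, flip to black, move to (5,6). |black|=5
Step 5: on WHITE (5,6): turn R to S, flip to black, move to (6,6). |black|=6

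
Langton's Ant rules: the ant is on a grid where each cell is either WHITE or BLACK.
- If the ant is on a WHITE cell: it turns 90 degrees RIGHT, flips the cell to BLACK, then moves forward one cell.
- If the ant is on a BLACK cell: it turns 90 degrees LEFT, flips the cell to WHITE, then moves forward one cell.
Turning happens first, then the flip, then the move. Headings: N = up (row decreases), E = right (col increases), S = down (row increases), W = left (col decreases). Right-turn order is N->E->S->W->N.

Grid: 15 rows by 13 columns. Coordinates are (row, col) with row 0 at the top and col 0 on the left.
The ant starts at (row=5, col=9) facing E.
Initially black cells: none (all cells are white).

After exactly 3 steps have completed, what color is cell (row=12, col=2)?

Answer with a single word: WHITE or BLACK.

Answer: WHITE

Derivation:
Step 1: on WHITE (5,9): turn R to S, flip to black, move to (6,9). |black|=1
Step 2: on WHITE (6,9): turn R to W, flip to black, move to (6,8). |black|=2
Step 3: on WHITE (6,8): turn R to N, flip to black, move to (5,8). |black|=3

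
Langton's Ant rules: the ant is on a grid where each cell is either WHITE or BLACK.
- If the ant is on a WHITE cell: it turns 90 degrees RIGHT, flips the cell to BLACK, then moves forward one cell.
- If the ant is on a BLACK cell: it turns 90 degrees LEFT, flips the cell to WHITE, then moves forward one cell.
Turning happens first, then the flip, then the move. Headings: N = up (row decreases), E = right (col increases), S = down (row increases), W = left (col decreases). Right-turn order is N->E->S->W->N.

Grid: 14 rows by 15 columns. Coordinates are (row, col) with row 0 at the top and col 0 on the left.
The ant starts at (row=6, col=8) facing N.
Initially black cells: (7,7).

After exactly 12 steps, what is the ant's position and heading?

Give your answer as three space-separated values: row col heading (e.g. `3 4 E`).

Step 1: on WHITE (6,8): turn R to E, flip to black, move to (6,9). |black|=2
Step 2: on WHITE (6,9): turn R to S, flip to black, move to (7,9). |black|=3
Step 3: on WHITE (7,9): turn R to W, flip to black, move to (7,8). |black|=4
Step 4: on WHITE (7,8): turn R to N, flip to black, move to (6,8). |black|=5
Step 5: on BLACK (6,8): turn L to W, flip to white, move to (6,7). |black|=4
Step 6: on WHITE (6,7): turn R to N, flip to black, move to (5,7). |black|=5
Step 7: on WHITE (5,7): turn R to E, flip to black, move to (5,8). |black|=6
Step 8: on WHITE (5,8): turn R to S, flip to black, move to (6,8). |black|=7
Step 9: on WHITE (6,8): turn R to W, flip to black, move to (6,7). |black|=8
Step 10: on BLACK (6,7): turn L to S, flip to white, move to (7,7). |black|=7
Step 11: on BLACK (7,7): turn L to E, flip to white, move to (7,8). |black|=6
Step 12: on BLACK (7,8): turn L to N, flip to white, move to (6,8). |black|=5

Answer: 6 8 N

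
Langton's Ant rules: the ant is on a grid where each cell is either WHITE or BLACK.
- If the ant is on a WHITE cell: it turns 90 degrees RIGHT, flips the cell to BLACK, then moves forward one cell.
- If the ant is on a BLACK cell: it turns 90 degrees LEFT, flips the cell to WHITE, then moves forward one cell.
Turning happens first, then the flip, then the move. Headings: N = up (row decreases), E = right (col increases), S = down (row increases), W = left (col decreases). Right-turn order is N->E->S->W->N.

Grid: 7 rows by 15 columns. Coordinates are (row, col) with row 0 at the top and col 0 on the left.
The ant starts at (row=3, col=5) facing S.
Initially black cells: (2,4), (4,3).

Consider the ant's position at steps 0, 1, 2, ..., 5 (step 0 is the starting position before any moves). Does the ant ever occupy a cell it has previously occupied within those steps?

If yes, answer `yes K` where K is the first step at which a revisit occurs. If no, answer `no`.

Step 1: on WHITE (3,5): turn R to W, flip to black, move to (3,4). |black|=3 — new cell
Step 2: on WHITE (3,4): turn R to N, flip to black, move to (2,4). |black|=4 — new cell
Step 3: on BLACK (2,4): turn L to W, flip to white, move to (2,3). |black|=3 — new cell
Step 4: on WHITE (2,3): turn R to N, flip to black, move to (1,3). |black|=4 — new cell
Step 5: on WHITE (1,3): turn R to E, flip to black, move to (1,4). |black|=5 — new cell
No revisit within 5 steps.

Answer: no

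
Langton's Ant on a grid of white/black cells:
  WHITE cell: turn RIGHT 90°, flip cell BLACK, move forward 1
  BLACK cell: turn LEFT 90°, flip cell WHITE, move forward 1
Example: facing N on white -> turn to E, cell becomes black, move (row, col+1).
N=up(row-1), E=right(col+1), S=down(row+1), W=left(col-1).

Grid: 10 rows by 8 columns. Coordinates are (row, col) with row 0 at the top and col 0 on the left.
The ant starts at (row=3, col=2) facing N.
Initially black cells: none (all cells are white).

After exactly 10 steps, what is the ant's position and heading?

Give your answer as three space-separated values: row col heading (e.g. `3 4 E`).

Answer: 4 1 S

Derivation:
Step 1: on WHITE (3,2): turn R to E, flip to black, move to (3,3). |black|=1
Step 2: on WHITE (3,3): turn R to S, flip to black, move to (4,3). |black|=2
Step 3: on WHITE (4,3): turn R to W, flip to black, move to (4,2). |black|=3
Step 4: on WHITE (4,2): turn R to N, flip to black, move to (3,2). |black|=4
Step 5: on BLACK (3,2): turn L to W, flip to white, move to (3,1). |black|=3
Step 6: on WHITE (3,1): turn R to N, flip to black, move to (2,1). |black|=4
Step 7: on WHITE (2,1): turn R to E, flip to black, move to (2,2). |black|=5
Step 8: on WHITE (2,2): turn R to S, flip to black, move to (3,2). |black|=6
Step 9: on WHITE (3,2): turn R to W, flip to black, move to (3,1). |black|=7
Step 10: on BLACK (3,1): turn L to S, flip to white, move to (4,1). |black|=6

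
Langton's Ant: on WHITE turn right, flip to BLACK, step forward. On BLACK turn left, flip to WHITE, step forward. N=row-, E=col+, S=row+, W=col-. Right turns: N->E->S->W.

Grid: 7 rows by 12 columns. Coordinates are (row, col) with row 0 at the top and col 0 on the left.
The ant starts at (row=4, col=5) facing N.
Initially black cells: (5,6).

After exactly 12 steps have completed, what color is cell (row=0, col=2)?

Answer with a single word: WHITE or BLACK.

Answer: WHITE

Derivation:
Step 1: on WHITE (4,5): turn R to E, flip to black, move to (4,6). |black|=2
Step 2: on WHITE (4,6): turn R to S, flip to black, move to (5,6). |black|=3
Step 3: on BLACK (5,6): turn L to E, flip to white, move to (5,7). |black|=2
Step 4: on WHITE (5,7): turn R to S, flip to black, move to (6,7). |black|=3
Step 5: on WHITE (6,7): turn R to W, flip to black, move to (6,6). |black|=4
Step 6: on WHITE (6,6): turn R to N, flip to black, move to (5,6). |black|=5
Step 7: on WHITE (5,6): turn R to E, flip to black, move to (5,7). |black|=6
Step 8: on BLACK (5,7): turn L to N, flip to white, move to (4,7). |black|=5
Step 9: on WHITE (4,7): turn R to E, flip to black, move to (4,8). |black|=6
Step 10: on WHITE (4,8): turn R to S, flip to black, move to (5,8). |black|=7
Step 11: on WHITE (5,8): turn R to W, flip to black, move to (5,7). |black|=8
Step 12: on WHITE (5,7): turn R to N, flip to black, move to (4,7). |black|=9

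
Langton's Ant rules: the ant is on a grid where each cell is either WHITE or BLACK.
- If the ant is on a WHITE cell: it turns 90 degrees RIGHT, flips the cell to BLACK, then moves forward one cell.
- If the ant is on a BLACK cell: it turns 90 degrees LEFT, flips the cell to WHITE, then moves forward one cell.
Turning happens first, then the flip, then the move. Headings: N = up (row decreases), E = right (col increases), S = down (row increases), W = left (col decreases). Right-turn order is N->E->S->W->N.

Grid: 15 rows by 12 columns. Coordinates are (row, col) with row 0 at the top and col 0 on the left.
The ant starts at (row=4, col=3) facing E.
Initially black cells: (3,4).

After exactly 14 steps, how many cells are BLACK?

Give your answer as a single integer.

Step 1: on WHITE (4,3): turn R to S, flip to black, move to (5,3). |black|=2
Step 2: on WHITE (5,3): turn R to W, flip to black, move to (5,2). |black|=3
Step 3: on WHITE (5,2): turn R to N, flip to black, move to (4,2). |black|=4
Step 4: on WHITE (4,2): turn R to E, flip to black, move to (4,3). |black|=5
Step 5: on BLACK (4,3): turn L to N, flip to white, move to (3,3). |black|=4
Step 6: on WHITE (3,3): turn R to E, flip to black, move to (3,4). |black|=5
Step 7: on BLACK (3,4): turn L to N, flip to white, move to (2,4). |black|=4
Step 8: on WHITE (2,4): turn R to E, flip to black, move to (2,5). |black|=5
Step 9: on WHITE (2,5): turn R to S, flip to black, move to (3,5). |black|=6
Step 10: on WHITE (3,5): turn R to W, flip to black, move to (3,4). |black|=7
Step 11: on WHITE (3,4): turn R to N, flip to black, move to (2,4). |black|=8
Step 12: on BLACK (2,4): turn L to W, flip to white, move to (2,3). |black|=7
Step 13: on WHITE (2,3): turn R to N, flip to black, move to (1,3). |black|=8
Step 14: on WHITE (1,3): turn R to E, flip to black, move to (1,4). |black|=9

Answer: 9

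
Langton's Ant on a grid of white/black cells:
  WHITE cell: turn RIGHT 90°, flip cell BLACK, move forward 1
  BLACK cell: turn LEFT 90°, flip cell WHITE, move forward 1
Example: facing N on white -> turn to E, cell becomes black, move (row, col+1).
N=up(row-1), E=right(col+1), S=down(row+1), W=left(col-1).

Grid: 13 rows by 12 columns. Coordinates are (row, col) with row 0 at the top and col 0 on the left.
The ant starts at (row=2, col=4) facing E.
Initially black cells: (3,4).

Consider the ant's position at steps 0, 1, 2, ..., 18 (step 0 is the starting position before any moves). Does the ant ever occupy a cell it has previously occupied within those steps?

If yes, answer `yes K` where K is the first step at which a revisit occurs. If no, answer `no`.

Answer: yes 5

Derivation:
Step 1: on WHITE (2,4): turn R to S, flip to black, move to (3,4). |black|=2 — new cell
Step 2: on BLACK (3,4): turn L to E, flip to white, move to (3,5). |black|=1 — new cell
Step 3: on WHITE (3,5): turn R to S, flip to black, move to (4,5). |black|=2 — new cell
Step 4: on WHITE (4,5): turn R to W, flip to black, move to (4,4). |black|=3 — new cell
Step 5: on WHITE (4,4): turn R to N, flip to black, move to (3,4). |black|=4 — REVISIT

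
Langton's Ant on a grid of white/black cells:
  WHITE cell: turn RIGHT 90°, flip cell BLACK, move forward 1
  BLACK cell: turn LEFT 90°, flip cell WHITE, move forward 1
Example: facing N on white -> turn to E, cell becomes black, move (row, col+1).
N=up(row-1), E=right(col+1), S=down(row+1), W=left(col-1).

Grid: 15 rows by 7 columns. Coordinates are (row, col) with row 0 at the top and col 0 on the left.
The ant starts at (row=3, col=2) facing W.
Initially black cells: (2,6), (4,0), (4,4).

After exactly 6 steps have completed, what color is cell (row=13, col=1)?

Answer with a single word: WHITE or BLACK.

Answer: WHITE

Derivation:
Step 1: on WHITE (3,2): turn R to N, flip to black, move to (2,2). |black|=4
Step 2: on WHITE (2,2): turn R to E, flip to black, move to (2,3). |black|=5
Step 3: on WHITE (2,3): turn R to S, flip to black, move to (3,3). |black|=6
Step 4: on WHITE (3,3): turn R to W, flip to black, move to (3,2). |black|=7
Step 5: on BLACK (3,2): turn L to S, flip to white, move to (4,2). |black|=6
Step 6: on WHITE (4,2): turn R to W, flip to black, move to (4,1). |black|=7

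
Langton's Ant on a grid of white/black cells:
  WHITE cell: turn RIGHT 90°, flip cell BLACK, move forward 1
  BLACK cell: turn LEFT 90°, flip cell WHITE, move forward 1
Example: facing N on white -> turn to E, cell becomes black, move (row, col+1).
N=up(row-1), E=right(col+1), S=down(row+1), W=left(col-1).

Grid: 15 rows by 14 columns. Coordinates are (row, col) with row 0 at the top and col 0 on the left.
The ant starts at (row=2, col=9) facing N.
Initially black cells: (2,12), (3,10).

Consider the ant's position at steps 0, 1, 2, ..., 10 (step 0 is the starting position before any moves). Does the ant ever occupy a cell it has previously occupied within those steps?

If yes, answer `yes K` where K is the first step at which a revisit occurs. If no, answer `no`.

Step 1: on WHITE (2,9): turn R to E, flip to black, move to (2,10). |black|=3 — new cell
Step 2: on WHITE (2,10): turn R to S, flip to black, move to (3,10). |black|=4 — new cell
Step 3: on BLACK (3,10): turn L to E, flip to white, move to (3,11). |black|=3 — new cell
Step 4: on WHITE (3,11): turn R to S, flip to black, move to (4,11). |black|=4 — new cell
Step 5: on WHITE (4,11): turn R to W, flip to black, move to (4,10). |black|=5 — new cell
Step 6: on WHITE (4,10): turn R to N, flip to black, move to (3,10). |black|=6 — REVISIT

Answer: yes 6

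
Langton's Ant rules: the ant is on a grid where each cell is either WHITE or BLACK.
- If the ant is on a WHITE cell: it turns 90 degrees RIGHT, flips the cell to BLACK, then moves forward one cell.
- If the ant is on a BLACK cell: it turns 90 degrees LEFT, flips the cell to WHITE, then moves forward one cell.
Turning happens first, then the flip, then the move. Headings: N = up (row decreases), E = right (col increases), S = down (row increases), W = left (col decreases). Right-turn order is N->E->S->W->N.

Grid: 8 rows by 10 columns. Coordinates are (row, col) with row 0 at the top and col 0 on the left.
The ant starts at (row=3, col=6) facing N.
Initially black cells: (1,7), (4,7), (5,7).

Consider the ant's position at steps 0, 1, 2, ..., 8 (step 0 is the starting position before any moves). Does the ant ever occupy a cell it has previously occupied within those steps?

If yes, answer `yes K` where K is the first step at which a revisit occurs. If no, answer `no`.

Step 1: on WHITE (3,6): turn R to E, flip to black, move to (3,7). |black|=4 — new cell
Step 2: on WHITE (3,7): turn R to S, flip to black, move to (4,7). |black|=5 — new cell
Step 3: on BLACK (4,7): turn L to E, flip to white, move to (4,8). |black|=4 — new cell
Step 4: on WHITE (4,8): turn R to S, flip to black, move to (5,8). |black|=5 — new cell
Step 5: on WHITE (5,8): turn R to W, flip to black, move to (5,7). |black|=6 — new cell
Step 6: on BLACK (5,7): turn L to S, flip to white, move to (6,7). |black|=5 — new cell
Step 7: on WHITE (6,7): turn R to W, flip to black, move to (6,6). |black|=6 — new cell
Step 8: on WHITE (6,6): turn R to N, flip to black, move to (5,6). |black|=7 — new cell
No revisit within 8 steps.

Answer: no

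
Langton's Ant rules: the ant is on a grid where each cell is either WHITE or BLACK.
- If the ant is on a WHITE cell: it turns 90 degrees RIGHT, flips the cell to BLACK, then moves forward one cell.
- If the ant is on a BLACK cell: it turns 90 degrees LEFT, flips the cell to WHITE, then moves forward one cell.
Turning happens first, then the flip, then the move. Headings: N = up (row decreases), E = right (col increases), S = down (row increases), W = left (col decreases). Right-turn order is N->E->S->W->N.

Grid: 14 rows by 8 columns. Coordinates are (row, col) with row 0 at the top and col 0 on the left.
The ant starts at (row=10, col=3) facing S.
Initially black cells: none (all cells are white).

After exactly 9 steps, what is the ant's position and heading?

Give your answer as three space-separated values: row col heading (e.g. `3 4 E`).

Step 1: on WHITE (10,3): turn R to W, flip to black, move to (10,2). |black|=1
Step 2: on WHITE (10,2): turn R to N, flip to black, move to (9,2). |black|=2
Step 3: on WHITE (9,2): turn R to E, flip to black, move to (9,3). |black|=3
Step 4: on WHITE (9,3): turn R to S, flip to black, move to (10,3). |black|=4
Step 5: on BLACK (10,3): turn L to E, flip to white, move to (10,4). |black|=3
Step 6: on WHITE (10,4): turn R to S, flip to black, move to (11,4). |black|=4
Step 7: on WHITE (11,4): turn R to W, flip to black, move to (11,3). |black|=5
Step 8: on WHITE (11,3): turn R to N, flip to black, move to (10,3). |black|=6
Step 9: on WHITE (10,3): turn R to E, flip to black, move to (10,4). |black|=7

Answer: 10 4 E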